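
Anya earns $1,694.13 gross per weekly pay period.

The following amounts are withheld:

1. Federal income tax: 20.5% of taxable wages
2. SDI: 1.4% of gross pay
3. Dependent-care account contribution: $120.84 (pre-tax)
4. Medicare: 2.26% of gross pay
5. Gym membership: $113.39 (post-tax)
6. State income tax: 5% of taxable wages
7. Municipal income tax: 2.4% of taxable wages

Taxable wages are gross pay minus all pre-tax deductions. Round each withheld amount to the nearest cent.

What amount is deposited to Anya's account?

Dependent-care account contribution: $120.84
Taxable wages = $1,694.13 − $120.84 = $1,573.29
State income tax: $1,573.29 × 0.05 = $78.66
Federal income tax: $1,573.29 × 0.205 = $322.52
Municipal income tax: $1,573.29 × 0.024 = $37.76
Medicare: $1,694.13 × 0.0226 = $38.29
SDI: $1,694.13 × 0.014 = $23.72
Gym membership: $113.39
Total deductions = $120.84 + $78.66 + $322.52 + $37.76 + $38.29 + $23.72 + $113.39 = $735.18
Net pay = $1,694.13 − $735.18 = $958.95

$958.95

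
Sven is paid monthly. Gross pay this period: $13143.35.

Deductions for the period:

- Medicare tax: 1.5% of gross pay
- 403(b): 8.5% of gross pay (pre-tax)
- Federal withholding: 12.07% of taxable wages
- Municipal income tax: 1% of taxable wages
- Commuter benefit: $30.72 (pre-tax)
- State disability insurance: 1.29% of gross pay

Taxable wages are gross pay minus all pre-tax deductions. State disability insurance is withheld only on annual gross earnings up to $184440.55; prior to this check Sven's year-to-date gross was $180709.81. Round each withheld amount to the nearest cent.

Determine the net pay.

403(b): $13143.35 × 0.085 = $1117.18
Commuter benefit: $30.72
Pre-tax total = $1117.18 + $30.72 = $1147.90
Taxable wages = $13143.35 − $1147.90 = $11995.45
Federal withholding: $11995.45 × 0.1207 = $1447.85
Municipal income tax: $11995.45 × 0.01 = $119.95
State disability insurance: only $184440.55 − $180709.81 = $3730.74 of this check is subject → $3730.74 × 0.0129 = $48.13
Medicare tax: $13143.35 × 0.015 = $197.15
Total deductions = $1117.18 + $30.72 + $1447.85 + $119.95 + $48.13 + $197.15 = $2960.98
Net pay = $13143.35 − $2960.98 = $10182.37

$10182.37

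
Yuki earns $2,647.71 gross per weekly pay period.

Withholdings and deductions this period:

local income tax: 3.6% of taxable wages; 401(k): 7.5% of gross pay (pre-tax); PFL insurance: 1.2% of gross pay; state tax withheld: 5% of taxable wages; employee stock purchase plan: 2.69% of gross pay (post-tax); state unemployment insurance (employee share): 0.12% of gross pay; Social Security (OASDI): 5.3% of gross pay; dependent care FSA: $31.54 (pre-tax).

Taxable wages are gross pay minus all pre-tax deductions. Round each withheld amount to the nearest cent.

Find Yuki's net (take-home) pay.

$1,963.18

401(k): $2,647.71 × 0.075 = $198.58
Dependent care FSA: $31.54
Pre-tax total = $198.58 + $31.54 = $230.12
Taxable wages = $2,647.71 − $230.12 = $2,417.59
State tax withheld: $2,417.59 × 0.05 = $120.88
Local income tax: $2,417.59 × 0.036 = $87.03
PFL insurance: $2,647.71 × 0.012 = $31.77
State unemployment insurance (employee share): $2,647.71 × 0.0012 = $3.18
Social Security (OASDI): $2,647.71 × 0.053 = $140.33
Employee stock purchase plan: $2,647.71 × 0.0269 = $71.22
Total deductions = $198.58 + $31.54 + $120.88 + $87.03 + $31.77 + $3.18 + $140.33 + $71.22 = $684.53
Net pay = $2,647.71 − $684.53 = $1,963.18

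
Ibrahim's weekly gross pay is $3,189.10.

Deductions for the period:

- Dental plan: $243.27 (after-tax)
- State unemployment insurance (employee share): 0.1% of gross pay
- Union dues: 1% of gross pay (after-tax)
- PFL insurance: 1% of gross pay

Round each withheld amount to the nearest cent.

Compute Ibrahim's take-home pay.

$2,878.86

State unemployment insurance (employee share): $3,189.10 × 0.001 = $3.19
PFL insurance: $3,189.10 × 0.01 = $31.89
Dental plan: $243.27
Union dues: $3,189.10 × 0.01 = $31.89
Total deductions = $3.19 + $31.89 + $243.27 + $31.89 = $310.24
Net pay = $3,189.10 − $310.24 = $2,878.86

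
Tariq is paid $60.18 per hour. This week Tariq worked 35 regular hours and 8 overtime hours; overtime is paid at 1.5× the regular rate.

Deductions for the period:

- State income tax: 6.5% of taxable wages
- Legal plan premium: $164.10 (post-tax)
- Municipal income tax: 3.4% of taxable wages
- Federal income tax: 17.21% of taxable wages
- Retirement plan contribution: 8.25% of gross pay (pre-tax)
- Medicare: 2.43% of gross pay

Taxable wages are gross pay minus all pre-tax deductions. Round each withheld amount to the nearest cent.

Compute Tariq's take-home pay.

$1,658.75

Regular pay: 35 × $60.18 = $2,106.30
Overtime pay: 8 × $60.18 × 1.5 = $722.16
Gross pay = $2,106.30 + $722.16 = $2,828.46
Retirement plan contribution: $2,828.46 × 0.0825 = $233.35
Taxable wages = $2,828.46 − $233.35 = $2,595.11
Federal income tax: $2,595.11 × 0.1721 = $446.62
State income tax: $2,595.11 × 0.065 = $168.68
Municipal income tax: $2,595.11 × 0.034 = $88.23
Medicare: $2,828.46 × 0.0243 = $68.73
Legal plan premium: $164.10
Total deductions = $233.35 + $446.62 + $168.68 + $88.23 + $68.73 + $164.10 = $1,169.71
Net pay = $2,828.46 − $1,169.71 = $1,658.75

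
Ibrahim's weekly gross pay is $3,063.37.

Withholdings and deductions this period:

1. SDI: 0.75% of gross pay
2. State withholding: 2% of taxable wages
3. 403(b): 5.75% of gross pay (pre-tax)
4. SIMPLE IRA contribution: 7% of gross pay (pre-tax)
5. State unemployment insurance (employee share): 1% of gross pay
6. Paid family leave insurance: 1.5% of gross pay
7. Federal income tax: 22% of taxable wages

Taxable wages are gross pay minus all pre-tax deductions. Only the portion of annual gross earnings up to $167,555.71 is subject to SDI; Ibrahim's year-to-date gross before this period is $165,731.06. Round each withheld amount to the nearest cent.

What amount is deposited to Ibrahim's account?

$1,941.06

SIMPLE IRA contribution: $3,063.37 × 0.07 = $214.44
403(b): $3,063.37 × 0.0575 = $176.14
Pre-tax total = $214.44 + $176.14 = $390.58
Taxable wages = $3,063.37 − $390.58 = $2,672.79
Federal income tax: $2,672.79 × 0.22 = $588.01
State withholding: $2,672.79 × 0.02 = $53.46
State unemployment insurance (employee share): $3,063.37 × 0.01 = $30.63
SDI: only $167,555.71 − $165,731.06 = $1,824.65 of this check is subject → $1,824.65 × 0.0075 = $13.68
Paid family leave insurance: $3,063.37 × 0.015 = $45.95
Total deductions = $214.44 + $176.14 + $588.01 + $53.46 + $30.63 + $13.68 + $45.95 = $1,122.31
Net pay = $3,063.37 − $1,122.31 = $1,941.06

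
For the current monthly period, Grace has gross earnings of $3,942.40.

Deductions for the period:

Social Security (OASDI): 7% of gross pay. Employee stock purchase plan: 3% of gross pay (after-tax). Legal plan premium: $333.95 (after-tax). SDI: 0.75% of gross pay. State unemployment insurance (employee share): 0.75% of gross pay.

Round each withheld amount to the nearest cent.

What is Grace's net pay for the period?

$3,155.07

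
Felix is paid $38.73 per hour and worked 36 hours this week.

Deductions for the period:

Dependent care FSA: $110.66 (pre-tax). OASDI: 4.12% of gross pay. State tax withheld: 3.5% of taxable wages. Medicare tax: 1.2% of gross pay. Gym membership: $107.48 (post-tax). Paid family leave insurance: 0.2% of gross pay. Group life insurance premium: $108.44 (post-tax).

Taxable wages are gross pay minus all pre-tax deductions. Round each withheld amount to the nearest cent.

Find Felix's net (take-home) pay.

$945.81

Gross pay: 36 × $38.73 = $1394.28
Dependent care FSA: $110.66
Taxable wages = $1394.28 − $110.66 = $1283.62
State tax withheld: $1283.62 × 0.035 = $44.93
Medicare tax: $1394.28 × 0.012 = $16.73
Paid family leave insurance: $1394.28 × 0.002 = $2.79
OASDI: $1394.28 × 0.0412 = $57.44
Group life insurance premium: $108.44
Gym membership: $107.48
Total deductions = $110.66 + $44.93 + $16.73 + $2.79 + $57.44 + $108.44 + $107.48 = $448.47
Net pay = $1394.28 − $448.47 = $945.81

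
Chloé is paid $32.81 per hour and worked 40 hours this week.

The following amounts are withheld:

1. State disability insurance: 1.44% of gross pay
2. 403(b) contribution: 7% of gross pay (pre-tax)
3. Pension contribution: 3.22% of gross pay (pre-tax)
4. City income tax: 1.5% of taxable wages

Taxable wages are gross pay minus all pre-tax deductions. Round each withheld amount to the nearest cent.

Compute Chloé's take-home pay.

$1141.70

Gross pay: 40 × $32.81 = $1312.40
403(b) contribution: $1312.40 × 0.07 = $91.87
Pension contribution: $1312.40 × 0.0322 = $42.26
Pre-tax total = $91.87 + $42.26 = $134.13
Taxable wages = $1312.40 − $134.13 = $1178.27
City income tax: $1178.27 × 0.015 = $17.67
State disability insurance: $1312.40 × 0.0144 = $18.90
Total deductions = $91.87 + $42.26 + $17.67 + $18.90 = $170.70
Net pay = $1312.40 − $170.70 = $1141.70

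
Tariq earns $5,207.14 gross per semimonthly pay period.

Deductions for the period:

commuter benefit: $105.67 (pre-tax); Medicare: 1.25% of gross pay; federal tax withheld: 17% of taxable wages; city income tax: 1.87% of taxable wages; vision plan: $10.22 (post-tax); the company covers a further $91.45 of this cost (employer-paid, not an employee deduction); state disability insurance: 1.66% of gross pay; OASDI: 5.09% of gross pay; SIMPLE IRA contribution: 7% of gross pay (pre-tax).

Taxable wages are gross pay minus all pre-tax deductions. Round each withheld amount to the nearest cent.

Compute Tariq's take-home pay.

$3,416.32

Commuter benefit: $105.67
SIMPLE IRA contribution: $5,207.14 × 0.07 = $364.50
Pre-tax total = $105.67 + $364.50 = $470.17
Taxable wages = $5,207.14 − $470.17 = $4,736.97
Federal tax withheld: $4,736.97 × 0.17 = $805.28
City income tax: $4,736.97 × 0.0187 = $88.58
OASDI: $5,207.14 × 0.0509 = $265.04
State disability insurance: $5,207.14 × 0.0166 = $86.44
Medicare: $5,207.14 × 0.0125 = $65.09
Vision plan: $10.22
(Employer's $91.45 toward vision plan is not withheld from the employee.)
Total deductions = $105.67 + $364.50 + $805.28 + $88.58 + $265.04 + $86.44 + $65.09 + $10.22 = $1,790.82
Net pay = $5,207.14 − $1,790.82 = $3,416.32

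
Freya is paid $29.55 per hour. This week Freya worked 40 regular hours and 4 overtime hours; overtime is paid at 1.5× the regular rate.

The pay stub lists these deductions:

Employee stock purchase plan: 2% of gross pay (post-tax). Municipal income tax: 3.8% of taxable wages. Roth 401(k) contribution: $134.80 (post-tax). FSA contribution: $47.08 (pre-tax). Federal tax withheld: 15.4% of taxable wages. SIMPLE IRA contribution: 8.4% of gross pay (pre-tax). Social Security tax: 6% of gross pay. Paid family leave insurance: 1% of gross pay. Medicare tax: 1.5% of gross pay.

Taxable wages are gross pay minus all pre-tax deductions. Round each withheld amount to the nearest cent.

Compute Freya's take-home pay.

$690.48

Regular pay: 40 × $29.55 = $1,182.00
Overtime pay: 4 × $29.55 × 1.5 = $177.30
Gross pay = $1,182.00 + $177.30 = $1,359.30
SIMPLE IRA contribution: $1,359.30 × 0.084 = $114.18
FSA contribution: $47.08
Pre-tax total = $114.18 + $47.08 = $161.26
Taxable wages = $1,359.30 − $161.26 = $1,198.04
Municipal income tax: $1,198.04 × 0.038 = $45.53
Federal tax withheld: $1,198.04 × 0.154 = $184.50
Paid family leave insurance: $1,359.30 × 0.01 = $13.59
Medicare tax: $1,359.30 × 0.015 = $20.39
Social Security tax: $1,359.30 × 0.06 = $81.56
Employee stock purchase plan: $1,359.30 × 0.02 = $27.19
Roth 401(k) contribution: $134.80
Total deductions = $114.18 + $47.08 + $45.53 + $184.50 + $13.59 + $20.39 + $81.56 + $27.19 + $134.80 = $668.82
Net pay = $1,359.30 − $668.82 = $690.48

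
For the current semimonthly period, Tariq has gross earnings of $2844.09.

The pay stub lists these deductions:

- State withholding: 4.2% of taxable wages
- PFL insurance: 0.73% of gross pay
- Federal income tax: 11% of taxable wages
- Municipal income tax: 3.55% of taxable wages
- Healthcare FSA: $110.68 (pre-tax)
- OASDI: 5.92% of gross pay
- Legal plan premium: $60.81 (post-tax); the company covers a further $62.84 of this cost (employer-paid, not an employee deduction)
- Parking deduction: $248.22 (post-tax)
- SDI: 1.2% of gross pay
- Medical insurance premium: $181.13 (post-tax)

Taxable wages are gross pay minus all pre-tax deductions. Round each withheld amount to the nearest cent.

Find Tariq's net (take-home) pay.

$1507.47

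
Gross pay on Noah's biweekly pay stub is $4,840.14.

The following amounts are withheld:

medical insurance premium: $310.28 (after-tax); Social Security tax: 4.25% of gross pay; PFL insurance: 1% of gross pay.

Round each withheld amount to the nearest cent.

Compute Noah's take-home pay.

$4,275.75

PFL insurance: $4,840.14 × 0.01 = $48.40
Social Security tax: $4,840.14 × 0.0425 = $205.71
Medical insurance premium: $310.28
Total deductions = $48.40 + $205.71 + $310.28 = $564.39
Net pay = $4,840.14 − $564.39 = $4,275.75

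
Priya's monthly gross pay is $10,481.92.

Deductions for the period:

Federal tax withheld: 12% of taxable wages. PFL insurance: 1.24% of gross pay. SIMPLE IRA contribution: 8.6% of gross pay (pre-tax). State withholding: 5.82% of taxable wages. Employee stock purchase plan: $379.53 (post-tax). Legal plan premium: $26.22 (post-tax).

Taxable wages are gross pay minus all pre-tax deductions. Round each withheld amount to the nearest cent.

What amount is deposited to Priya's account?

$7,337.50

SIMPLE IRA contribution: $10,481.92 × 0.086 = $901.45
Taxable wages = $10,481.92 − $901.45 = $9,580.47
Federal tax withheld: $9,580.47 × 0.12 = $1,149.66
State withholding: $9,580.47 × 0.0582 = $557.58
PFL insurance: $10,481.92 × 0.0124 = $129.98
Legal plan premium: $26.22
Employee stock purchase plan: $379.53
Total deductions = $901.45 + $1,149.66 + $557.58 + $129.98 + $26.22 + $379.53 = $3,144.42
Net pay = $10,481.92 − $3,144.42 = $7,337.50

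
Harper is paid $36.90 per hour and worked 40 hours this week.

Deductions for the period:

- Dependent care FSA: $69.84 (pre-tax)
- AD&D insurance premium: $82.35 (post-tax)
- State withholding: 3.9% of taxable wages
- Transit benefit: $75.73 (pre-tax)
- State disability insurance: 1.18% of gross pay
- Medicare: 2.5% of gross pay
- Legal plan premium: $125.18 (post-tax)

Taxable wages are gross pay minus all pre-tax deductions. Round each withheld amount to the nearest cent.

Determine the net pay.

Gross pay: 40 × $36.90 = $1,476.00
Transit benefit: $75.73
Dependent care FSA: $69.84
Pre-tax total = $75.73 + $69.84 = $145.57
Taxable wages = $1,476.00 − $145.57 = $1,330.43
State withholding: $1,330.43 × 0.039 = $51.89
Medicare: $1,476.00 × 0.025 = $36.90
State disability insurance: $1,476.00 × 0.0118 = $17.42
AD&D insurance premium: $82.35
Legal plan premium: $125.18
Total deductions = $75.73 + $69.84 + $51.89 + $36.90 + $17.42 + $82.35 + $125.18 = $459.31
Net pay = $1,476.00 − $459.31 = $1,016.69

$1,016.69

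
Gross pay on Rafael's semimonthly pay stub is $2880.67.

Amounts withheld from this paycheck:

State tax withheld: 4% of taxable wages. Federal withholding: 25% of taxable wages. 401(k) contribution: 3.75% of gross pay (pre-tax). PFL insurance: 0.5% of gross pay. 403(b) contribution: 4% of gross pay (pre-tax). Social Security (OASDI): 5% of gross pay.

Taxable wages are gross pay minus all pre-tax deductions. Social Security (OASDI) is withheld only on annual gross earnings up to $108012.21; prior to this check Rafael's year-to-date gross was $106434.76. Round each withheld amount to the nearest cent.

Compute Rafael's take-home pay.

$1793.49

401(k) contribution: $2880.67 × 0.0375 = $108.03
403(b) contribution: $2880.67 × 0.04 = $115.23
Pre-tax total = $108.03 + $115.23 = $223.26
Taxable wages = $2880.67 − $223.26 = $2657.41
Federal withholding: $2657.41 × 0.25 = $664.35
State tax withheld: $2657.41 × 0.04 = $106.30
PFL insurance: $2880.67 × 0.005 = $14.40
Social Security (OASDI): only $108012.21 − $106434.76 = $1577.45 of this check is subject → $1577.45 × 0.05 = $78.87
Total deductions = $108.03 + $115.23 + $664.35 + $106.30 + $14.40 + $78.87 = $1087.18
Net pay = $2880.67 − $1087.18 = $1793.49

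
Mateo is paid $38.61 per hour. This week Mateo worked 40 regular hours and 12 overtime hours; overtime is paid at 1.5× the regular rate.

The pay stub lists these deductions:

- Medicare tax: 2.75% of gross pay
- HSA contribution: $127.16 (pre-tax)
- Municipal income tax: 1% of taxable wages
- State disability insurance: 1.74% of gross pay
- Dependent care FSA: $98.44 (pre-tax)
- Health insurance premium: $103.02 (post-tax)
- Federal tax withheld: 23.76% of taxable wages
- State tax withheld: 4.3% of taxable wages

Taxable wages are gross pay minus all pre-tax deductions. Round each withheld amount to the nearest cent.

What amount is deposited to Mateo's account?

Regular pay: 40 × $38.61 = $1,544.40
Overtime pay: 12 × $38.61 × 1.5 = $694.98
Gross pay = $1,544.40 + $694.98 = $2,239.38
Dependent care FSA: $98.44
HSA contribution: $127.16
Pre-tax total = $98.44 + $127.16 = $225.60
Taxable wages = $2,239.38 − $225.60 = $2,013.78
Federal tax withheld: $2,013.78 × 0.2376 = $478.47
State tax withheld: $2,013.78 × 0.043 = $86.59
Municipal income tax: $2,013.78 × 0.01 = $20.14
State disability insurance: $2,239.38 × 0.0174 = $38.97
Medicare tax: $2,239.38 × 0.0275 = $61.58
Health insurance premium: $103.02
Total deductions = $98.44 + $127.16 + $478.47 + $86.59 + $20.14 + $38.97 + $61.58 + $103.02 = $1,014.37
Net pay = $2,239.38 − $1,014.37 = $1,225.01

$1,225.01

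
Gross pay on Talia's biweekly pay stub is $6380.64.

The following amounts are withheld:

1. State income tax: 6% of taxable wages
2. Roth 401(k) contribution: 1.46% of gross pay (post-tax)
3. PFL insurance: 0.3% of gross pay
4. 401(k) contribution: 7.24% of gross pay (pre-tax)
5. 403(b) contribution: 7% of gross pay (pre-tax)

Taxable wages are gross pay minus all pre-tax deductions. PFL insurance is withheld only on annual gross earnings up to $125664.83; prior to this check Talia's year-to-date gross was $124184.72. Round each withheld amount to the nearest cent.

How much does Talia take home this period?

401(k) contribution: $6380.64 × 0.0724 = $461.96
403(b) contribution: $6380.64 × 0.07 = $446.64
Pre-tax total = $461.96 + $446.64 = $908.60
Taxable wages = $6380.64 − $908.60 = $5472.04
State income tax: $5472.04 × 0.06 = $328.32
PFL insurance: only $125664.83 − $124184.72 = $1480.11 of this check is subject → $1480.11 × 0.003 = $4.44
Roth 401(k) contribution: $6380.64 × 0.0146 = $93.16
Total deductions = $461.96 + $446.64 + $328.32 + $4.44 + $93.16 = $1334.52
Net pay = $6380.64 − $1334.52 = $5046.12

$5046.12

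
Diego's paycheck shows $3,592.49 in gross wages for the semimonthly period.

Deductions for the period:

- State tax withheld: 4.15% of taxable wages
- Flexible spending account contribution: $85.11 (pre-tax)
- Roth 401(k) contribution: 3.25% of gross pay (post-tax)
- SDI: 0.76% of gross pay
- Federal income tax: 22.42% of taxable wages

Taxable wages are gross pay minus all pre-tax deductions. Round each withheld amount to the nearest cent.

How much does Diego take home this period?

$2,431.41

Flexible spending account contribution: $85.11
Taxable wages = $3,592.49 − $85.11 = $3,507.38
Federal income tax: $3,507.38 × 0.2242 = $786.35
State tax withheld: $3,507.38 × 0.0415 = $145.56
SDI: $3,592.49 × 0.0076 = $27.30
Roth 401(k) contribution: $3,592.49 × 0.0325 = $116.76
Total deductions = $85.11 + $786.35 + $145.56 + $27.30 + $116.76 = $1,161.08
Net pay = $3,592.49 − $1,161.08 = $2,431.41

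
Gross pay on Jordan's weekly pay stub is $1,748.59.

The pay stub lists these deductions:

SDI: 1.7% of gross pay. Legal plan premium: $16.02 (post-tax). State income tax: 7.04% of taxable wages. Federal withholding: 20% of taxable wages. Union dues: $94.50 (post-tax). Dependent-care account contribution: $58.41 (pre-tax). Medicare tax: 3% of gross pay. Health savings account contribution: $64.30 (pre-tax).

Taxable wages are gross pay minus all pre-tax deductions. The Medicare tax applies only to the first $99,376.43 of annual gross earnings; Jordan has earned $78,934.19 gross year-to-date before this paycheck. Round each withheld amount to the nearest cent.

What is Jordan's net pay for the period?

$993.53

Health savings account contribution: $64.30
Dependent-care account contribution: $58.41
Pre-tax total = $64.30 + $58.41 = $122.71
Taxable wages = $1,748.59 − $122.71 = $1,625.88
State income tax: $1,625.88 × 0.0704 = $114.46
Federal withholding: $1,625.88 × 0.2 = $325.18
SDI: $1,748.59 × 0.017 = $29.73
Medicare tax: cap not yet reached, full $1,748.59 is subject → $1,748.59 × 0.03 = $52.46
Union dues: $94.50
Legal plan premium: $16.02
Total deductions = $64.30 + $58.41 + $114.46 + $325.18 + $29.73 + $52.46 + $94.50 + $16.02 = $755.06
Net pay = $1,748.59 − $755.06 = $993.53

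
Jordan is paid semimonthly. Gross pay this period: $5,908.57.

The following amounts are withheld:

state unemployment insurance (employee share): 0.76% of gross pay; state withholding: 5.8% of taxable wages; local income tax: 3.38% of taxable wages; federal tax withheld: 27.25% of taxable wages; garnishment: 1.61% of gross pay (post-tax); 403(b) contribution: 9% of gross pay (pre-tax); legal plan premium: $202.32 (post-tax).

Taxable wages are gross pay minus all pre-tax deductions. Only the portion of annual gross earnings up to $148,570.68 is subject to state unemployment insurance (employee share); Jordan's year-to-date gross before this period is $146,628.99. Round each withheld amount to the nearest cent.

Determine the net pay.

403(b) contribution: $5,908.57 × 0.09 = $531.77
Taxable wages = $5,908.57 − $531.77 = $5,376.80
Federal tax withheld: $5,376.80 × 0.2725 = $1,465.18
State withholding: $5,376.80 × 0.058 = $311.85
Local income tax: $5,376.80 × 0.0338 = $181.74
State unemployment insurance (employee share): only $148,570.68 − $146,628.99 = $1,941.69 of this check is subject → $1,941.69 × 0.0076 = $14.76
Garnishment: $5,908.57 × 0.0161 = $95.13
Legal plan premium: $202.32
Total deductions = $531.77 + $1,465.18 + $311.85 + $181.74 + $14.76 + $95.13 + $202.32 = $2,802.75
Net pay = $5,908.57 − $2,802.75 = $3,105.82

$3,105.82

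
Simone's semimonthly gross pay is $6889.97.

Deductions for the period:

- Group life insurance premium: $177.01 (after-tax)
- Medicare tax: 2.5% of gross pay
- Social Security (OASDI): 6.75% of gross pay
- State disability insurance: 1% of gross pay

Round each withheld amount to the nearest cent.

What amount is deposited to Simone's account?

$6006.74

Social Security (OASDI): $6889.97 × 0.0675 = $465.07
State disability insurance: $6889.97 × 0.01 = $68.90
Medicare tax: $6889.97 × 0.025 = $172.25
Group life insurance premium: $177.01
Total deductions = $465.07 + $68.90 + $172.25 + $177.01 = $883.23
Net pay = $6889.97 − $883.23 = $6006.74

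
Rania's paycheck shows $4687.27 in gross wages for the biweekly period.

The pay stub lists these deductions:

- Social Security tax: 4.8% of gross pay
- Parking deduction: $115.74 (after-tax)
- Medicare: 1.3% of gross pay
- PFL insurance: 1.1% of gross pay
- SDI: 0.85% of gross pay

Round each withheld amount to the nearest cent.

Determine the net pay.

PFL insurance: $4687.27 × 0.011 = $51.56
SDI: $4687.27 × 0.0085 = $39.84
Medicare: $4687.27 × 0.013 = $60.93
Social Security tax: $4687.27 × 0.048 = $224.99
Parking deduction: $115.74
Total deductions = $51.56 + $39.84 + $60.93 + $224.99 + $115.74 = $493.06
Net pay = $4687.27 − $493.06 = $4194.21

$4194.21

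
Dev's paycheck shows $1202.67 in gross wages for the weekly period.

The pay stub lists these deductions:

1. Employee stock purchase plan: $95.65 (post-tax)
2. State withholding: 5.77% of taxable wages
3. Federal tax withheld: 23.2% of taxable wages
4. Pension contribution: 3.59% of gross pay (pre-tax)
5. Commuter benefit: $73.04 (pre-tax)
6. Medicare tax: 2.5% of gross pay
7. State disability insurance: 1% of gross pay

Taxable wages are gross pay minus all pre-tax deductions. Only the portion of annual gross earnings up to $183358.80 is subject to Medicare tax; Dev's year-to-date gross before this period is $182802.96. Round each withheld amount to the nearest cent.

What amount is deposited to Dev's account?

$650.12

Commuter benefit: $73.04
Pension contribution: $1202.67 × 0.0359 = $43.18
Pre-tax total = $73.04 + $43.18 = $116.22
Taxable wages = $1202.67 − $116.22 = $1086.45
Federal tax withheld: $1086.45 × 0.232 = $252.06
State withholding: $1086.45 × 0.0577 = $62.69
State disability insurance: $1202.67 × 0.01 = $12.03
Medicare tax: only $183358.80 − $182802.96 = $555.84 of this check is subject → $555.84 × 0.025 = $13.90
Employee stock purchase plan: $95.65
Total deductions = $73.04 + $43.18 + $252.06 + $62.69 + $12.03 + $13.90 + $95.65 = $552.55
Net pay = $1202.67 − $552.55 = $650.12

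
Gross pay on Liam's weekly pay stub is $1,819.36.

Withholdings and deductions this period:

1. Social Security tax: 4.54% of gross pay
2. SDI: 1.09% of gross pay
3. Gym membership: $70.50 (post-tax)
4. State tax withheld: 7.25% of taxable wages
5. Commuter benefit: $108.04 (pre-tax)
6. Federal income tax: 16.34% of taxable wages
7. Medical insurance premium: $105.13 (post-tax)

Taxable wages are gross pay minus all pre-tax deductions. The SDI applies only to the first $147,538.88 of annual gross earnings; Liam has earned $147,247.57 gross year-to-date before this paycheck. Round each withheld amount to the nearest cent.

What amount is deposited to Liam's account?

Commuter benefit: $108.04
Taxable wages = $1,819.36 − $108.04 = $1,711.32
State tax withheld: $1,711.32 × 0.0725 = $124.07
Federal income tax: $1,711.32 × 0.1634 = $279.63
Social Security tax: $1,819.36 × 0.0454 = $82.60
SDI: only $147,538.88 − $147,247.57 = $291.31 of this check is subject → $291.31 × 0.0109 = $3.18
Medical insurance premium: $105.13
Gym membership: $70.50
Total deductions = $108.04 + $124.07 + $279.63 + $82.60 + $3.18 + $105.13 + $70.50 = $773.15
Net pay = $1,819.36 − $773.15 = $1,046.21

$1,046.21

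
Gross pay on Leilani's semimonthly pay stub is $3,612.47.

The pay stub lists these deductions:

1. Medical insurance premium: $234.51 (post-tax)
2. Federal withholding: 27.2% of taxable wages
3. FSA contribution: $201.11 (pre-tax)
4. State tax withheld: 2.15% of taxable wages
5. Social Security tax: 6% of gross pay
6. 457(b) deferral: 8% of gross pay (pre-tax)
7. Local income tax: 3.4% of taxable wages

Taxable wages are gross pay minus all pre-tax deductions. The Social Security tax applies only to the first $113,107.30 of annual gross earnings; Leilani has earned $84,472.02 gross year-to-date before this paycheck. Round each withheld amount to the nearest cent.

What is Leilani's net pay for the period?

$1,648.53

FSA contribution: $201.11
457(b) deferral: $3,612.47 × 0.08 = $289.00
Pre-tax total = $201.11 + $289.00 = $490.11
Taxable wages = $3,612.47 − $490.11 = $3,122.36
State tax withheld: $3,122.36 × 0.0215 = $67.13
Federal withholding: $3,122.36 × 0.272 = $849.28
Local income tax: $3,122.36 × 0.034 = $106.16
Social Security tax: cap not yet reached, full $3,612.47 is subject → $3,612.47 × 0.06 = $216.75
Medical insurance premium: $234.51
Total deductions = $201.11 + $289.00 + $67.13 + $849.28 + $106.16 + $216.75 + $234.51 = $1,963.94
Net pay = $3,612.47 − $1,963.94 = $1,648.53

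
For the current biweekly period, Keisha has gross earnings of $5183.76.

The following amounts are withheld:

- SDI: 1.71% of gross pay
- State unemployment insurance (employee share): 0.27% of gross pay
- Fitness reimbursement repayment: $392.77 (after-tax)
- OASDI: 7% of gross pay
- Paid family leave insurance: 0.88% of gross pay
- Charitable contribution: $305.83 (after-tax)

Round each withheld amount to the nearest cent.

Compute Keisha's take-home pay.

$3974.04

State unemployment insurance (employee share): $5183.76 × 0.0027 = $14.00
SDI: $5183.76 × 0.0171 = $88.64
Paid family leave insurance: $5183.76 × 0.0088 = $45.62
OASDI: $5183.76 × 0.07 = $362.86
Charitable contribution: $305.83
Fitness reimbursement repayment: $392.77
Total deductions = $14.00 + $88.64 + $45.62 + $362.86 + $305.83 + $392.77 = $1209.72
Net pay = $5183.76 − $1209.72 = $3974.04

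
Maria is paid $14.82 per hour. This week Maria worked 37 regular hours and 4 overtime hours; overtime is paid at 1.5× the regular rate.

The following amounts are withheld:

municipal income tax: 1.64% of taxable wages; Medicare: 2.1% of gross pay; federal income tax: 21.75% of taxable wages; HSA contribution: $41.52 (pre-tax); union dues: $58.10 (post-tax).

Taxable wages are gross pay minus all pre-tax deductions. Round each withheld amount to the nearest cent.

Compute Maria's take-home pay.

Regular pay: 37 × $14.82 = $548.34
Overtime pay: 4 × $14.82 × 1.5 = $88.92
Gross pay = $548.34 + $88.92 = $637.26
HSA contribution: $41.52
Taxable wages = $637.26 − $41.52 = $595.74
Municipal income tax: $595.74 × 0.0164 = $9.77
Federal income tax: $595.74 × 0.2175 = $129.57
Medicare: $637.26 × 0.021 = $13.38
Union dues: $58.10
Total deductions = $41.52 + $9.77 + $129.57 + $13.38 + $58.10 = $252.34
Net pay = $637.26 − $252.34 = $384.92

$384.92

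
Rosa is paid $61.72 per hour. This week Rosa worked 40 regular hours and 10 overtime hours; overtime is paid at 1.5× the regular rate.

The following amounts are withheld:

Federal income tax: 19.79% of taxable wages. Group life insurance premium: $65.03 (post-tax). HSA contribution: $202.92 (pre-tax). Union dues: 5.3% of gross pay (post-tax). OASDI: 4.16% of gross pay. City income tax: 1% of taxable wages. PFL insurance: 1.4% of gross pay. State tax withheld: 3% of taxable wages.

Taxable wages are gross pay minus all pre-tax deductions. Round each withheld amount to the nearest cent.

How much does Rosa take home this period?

Regular pay: 40 × $61.72 = $2468.80
Overtime pay: 10 × $61.72 × 1.5 = $925.80
Gross pay = $2468.80 + $925.80 = $3394.60
HSA contribution: $202.92
Taxable wages = $3394.60 − $202.92 = $3191.68
City income tax: $3191.68 × 0.01 = $31.92
State tax withheld: $3191.68 × 0.03 = $95.75
Federal income tax: $3191.68 × 0.1979 = $631.63
OASDI: $3394.60 × 0.0416 = $141.22
PFL insurance: $3394.60 × 0.014 = $47.52
Union dues: $3394.60 × 0.053 = $179.91
Group life insurance premium: $65.03
Total deductions = $202.92 + $31.92 + $95.75 + $631.63 + $141.22 + $47.52 + $179.91 + $65.03 = $1395.90
Net pay = $3394.60 − $1395.90 = $1998.70

$1998.70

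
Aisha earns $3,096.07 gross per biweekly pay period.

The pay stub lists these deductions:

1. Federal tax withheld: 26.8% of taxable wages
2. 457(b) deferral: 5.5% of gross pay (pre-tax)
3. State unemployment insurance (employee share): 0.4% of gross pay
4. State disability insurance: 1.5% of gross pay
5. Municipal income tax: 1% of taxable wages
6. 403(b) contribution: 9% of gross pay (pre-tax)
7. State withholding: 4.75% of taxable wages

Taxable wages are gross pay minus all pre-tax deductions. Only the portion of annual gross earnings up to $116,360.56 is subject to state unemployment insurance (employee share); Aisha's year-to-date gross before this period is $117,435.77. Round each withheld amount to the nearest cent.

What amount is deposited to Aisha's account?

457(b) deferral: $3,096.07 × 0.055 = $170.28
403(b) contribution: $3,096.07 × 0.09 = $278.65
Pre-tax total = $170.28 + $278.65 = $448.93
Taxable wages = $3,096.07 − $448.93 = $2,647.14
State withholding: $2,647.14 × 0.0475 = $125.74
Municipal income tax: $2,647.14 × 0.01 = $26.47
Federal tax withheld: $2,647.14 × 0.268 = $709.43
State unemployment insurance (employee share): annual cap $116,360.56 already reached (YTD $117,435.77), so $0.00
State disability insurance: $3,096.07 × 0.015 = $46.44
Total deductions = $170.28 + $278.65 + $125.74 + $26.47 + $709.43 + $0.00 + $46.44 = $1,357.01
Net pay = $3,096.07 − $1,357.01 = $1,739.06

$1,739.06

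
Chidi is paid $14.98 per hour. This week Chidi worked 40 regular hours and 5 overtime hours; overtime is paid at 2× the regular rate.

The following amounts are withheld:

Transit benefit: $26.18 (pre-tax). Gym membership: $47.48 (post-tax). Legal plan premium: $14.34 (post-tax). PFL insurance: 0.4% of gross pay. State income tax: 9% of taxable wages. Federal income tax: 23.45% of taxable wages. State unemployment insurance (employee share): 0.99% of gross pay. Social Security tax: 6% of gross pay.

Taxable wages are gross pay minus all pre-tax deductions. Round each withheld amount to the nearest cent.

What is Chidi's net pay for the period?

Regular pay: 40 × $14.98 = $599.20
Overtime pay: 5 × $14.98 × 2 = $149.80
Gross pay = $599.20 + $149.80 = $749.00
Transit benefit: $26.18
Taxable wages = $749.00 − $26.18 = $722.82
State income tax: $722.82 × 0.09 = $65.05
Federal income tax: $722.82 × 0.2345 = $169.50
State unemployment insurance (employee share): $749.00 × 0.0099 = $7.42
PFL insurance: $749.00 × 0.004 = $3.00
Social Security tax: $749.00 × 0.06 = $44.94
Legal plan premium: $14.34
Gym membership: $47.48
Total deductions = $26.18 + $65.05 + $169.50 + $7.42 + $3.00 + $44.94 + $14.34 + $47.48 = $377.91
Net pay = $749.00 − $377.91 = $371.09

$371.09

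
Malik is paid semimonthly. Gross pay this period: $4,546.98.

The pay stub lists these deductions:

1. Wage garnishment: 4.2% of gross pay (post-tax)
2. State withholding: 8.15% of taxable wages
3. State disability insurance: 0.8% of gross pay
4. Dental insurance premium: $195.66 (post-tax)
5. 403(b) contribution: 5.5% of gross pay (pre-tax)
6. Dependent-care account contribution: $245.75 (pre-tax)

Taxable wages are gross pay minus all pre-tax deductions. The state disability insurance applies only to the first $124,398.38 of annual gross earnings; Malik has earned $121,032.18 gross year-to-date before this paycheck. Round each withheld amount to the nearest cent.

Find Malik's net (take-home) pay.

403(b) contribution: $4,546.98 × 0.055 = $250.08
Dependent-care account contribution: $245.75
Pre-tax total = $250.08 + $245.75 = $495.83
Taxable wages = $4,546.98 − $495.83 = $4,051.15
State withholding: $4,051.15 × 0.0815 = $330.17
State disability insurance: only $124,398.38 − $121,032.18 = $3,366.20 of this check is subject → $3,366.20 × 0.008 = $26.93
Wage garnishment: $4,546.98 × 0.042 = $190.97
Dental insurance premium: $195.66
Total deductions = $250.08 + $245.75 + $330.17 + $26.93 + $190.97 + $195.66 = $1,239.56
Net pay = $4,546.98 − $1,239.56 = $3,307.42

$3,307.42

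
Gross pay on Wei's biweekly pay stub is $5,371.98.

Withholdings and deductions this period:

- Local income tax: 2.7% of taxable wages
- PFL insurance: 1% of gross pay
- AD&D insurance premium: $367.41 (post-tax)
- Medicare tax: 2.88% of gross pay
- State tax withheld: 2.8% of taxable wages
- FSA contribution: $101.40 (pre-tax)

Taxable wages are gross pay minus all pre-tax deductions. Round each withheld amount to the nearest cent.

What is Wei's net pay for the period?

FSA contribution: $101.40
Taxable wages = $5,371.98 − $101.40 = $5,270.58
Local income tax: $5,270.58 × 0.027 = $142.31
State tax withheld: $5,270.58 × 0.028 = $147.58
Medicare tax: $5,371.98 × 0.0288 = $154.71
PFL insurance: $5,371.98 × 0.01 = $53.72
AD&D insurance premium: $367.41
Total deductions = $101.40 + $142.31 + $147.58 + $154.71 + $53.72 + $367.41 = $967.13
Net pay = $5,371.98 − $967.13 = $4,404.85

$4,404.85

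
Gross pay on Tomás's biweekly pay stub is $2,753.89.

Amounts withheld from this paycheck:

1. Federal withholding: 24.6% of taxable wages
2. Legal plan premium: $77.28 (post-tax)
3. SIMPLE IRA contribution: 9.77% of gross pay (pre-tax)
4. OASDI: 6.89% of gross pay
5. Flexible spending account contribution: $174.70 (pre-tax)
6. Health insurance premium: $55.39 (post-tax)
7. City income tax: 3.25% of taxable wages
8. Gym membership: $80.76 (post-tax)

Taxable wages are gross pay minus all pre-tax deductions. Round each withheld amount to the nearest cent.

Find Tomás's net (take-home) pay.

Flexible spending account contribution: $174.70
SIMPLE IRA contribution: $2,753.89 × 0.0977 = $269.06
Pre-tax total = $174.70 + $269.06 = $443.76
Taxable wages = $2,753.89 − $443.76 = $2,310.13
City income tax: $2,310.13 × 0.0325 = $75.08
Federal withholding: $2,310.13 × 0.246 = $568.29
OASDI: $2,753.89 × 0.0689 = $189.74
Gym membership: $80.76
Legal plan premium: $77.28
Health insurance premium: $55.39
Total deductions = $174.70 + $269.06 + $75.08 + $568.29 + $189.74 + $80.76 + $77.28 + $55.39 = $1,490.30
Net pay = $2,753.89 − $1,490.30 = $1,263.59

$1,263.59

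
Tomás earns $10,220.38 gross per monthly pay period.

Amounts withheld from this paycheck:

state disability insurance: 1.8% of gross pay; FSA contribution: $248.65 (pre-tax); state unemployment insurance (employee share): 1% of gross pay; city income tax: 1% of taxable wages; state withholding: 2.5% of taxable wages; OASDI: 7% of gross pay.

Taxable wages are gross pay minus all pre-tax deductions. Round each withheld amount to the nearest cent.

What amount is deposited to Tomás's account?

FSA contribution: $248.65
Taxable wages = $10,220.38 − $248.65 = $9,971.73
City income tax: $9,971.73 × 0.01 = $99.72
State withholding: $9,971.73 × 0.025 = $249.29
OASDI: $10,220.38 × 0.07 = $715.43
State unemployment insurance (employee share): $10,220.38 × 0.01 = $102.20
State disability insurance: $10,220.38 × 0.018 = $183.97
Total deductions = $248.65 + $99.72 + $249.29 + $715.43 + $102.20 + $183.97 = $1,599.26
Net pay = $10,220.38 − $1,599.26 = $8,621.12

$8,621.12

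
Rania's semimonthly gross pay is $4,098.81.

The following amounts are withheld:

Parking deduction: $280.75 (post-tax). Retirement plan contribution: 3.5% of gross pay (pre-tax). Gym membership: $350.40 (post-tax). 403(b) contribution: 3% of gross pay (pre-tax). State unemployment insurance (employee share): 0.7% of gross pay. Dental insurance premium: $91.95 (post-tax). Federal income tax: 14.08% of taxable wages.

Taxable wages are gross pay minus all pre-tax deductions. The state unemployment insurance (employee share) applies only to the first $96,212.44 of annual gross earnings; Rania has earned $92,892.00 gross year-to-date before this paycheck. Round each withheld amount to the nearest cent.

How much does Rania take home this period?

$2,546.45

Retirement plan contribution: $4,098.81 × 0.035 = $143.46
403(b) contribution: $4,098.81 × 0.03 = $122.96
Pre-tax total = $143.46 + $122.96 = $266.42
Taxable wages = $4,098.81 − $266.42 = $3,832.39
Federal income tax: $3,832.39 × 0.1408 = $539.60
State unemployment insurance (employee share): only $96,212.44 − $92,892.00 = $3,320.44 of this check is subject → $3,320.44 × 0.007 = $23.24
Parking deduction: $280.75
Gym membership: $350.40
Dental insurance premium: $91.95
Total deductions = $143.46 + $122.96 + $539.60 + $23.24 + $280.75 + $350.40 + $91.95 = $1,552.36
Net pay = $4,098.81 − $1,552.36 = $2,546.45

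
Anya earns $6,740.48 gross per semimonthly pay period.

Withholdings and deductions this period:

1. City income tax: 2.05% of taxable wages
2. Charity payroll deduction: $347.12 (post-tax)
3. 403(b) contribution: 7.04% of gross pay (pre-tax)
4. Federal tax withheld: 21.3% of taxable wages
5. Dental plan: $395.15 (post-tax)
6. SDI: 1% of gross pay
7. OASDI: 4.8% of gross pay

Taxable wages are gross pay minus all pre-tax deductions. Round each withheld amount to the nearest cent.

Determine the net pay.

403(b) contribution: $6,740.48 × 0.0704 = $474.53
Taxable wages = $6,740.48 − $474.53 = $6,265.95
Federal tax withheld: $6,265.95 × 0.213 = $1,334.65
City income tax: $6,265.95 × 0.0205 = $128.45
SDI: $6,740.48 × 0.01 = $67.40
OASDI: $6,740.48 × 0.048 = $323.54
Dental plan: $395.15
Charity payroll deduction: $347.12
Total deductions = $474.53 + $1,334.65 + $128.45 + $67.40 + $323.54 + $395.15 + $347.12 = $3,070.84
Net pay = $6,740.48 − $3,070.84 = $3,669.64

$3,669.64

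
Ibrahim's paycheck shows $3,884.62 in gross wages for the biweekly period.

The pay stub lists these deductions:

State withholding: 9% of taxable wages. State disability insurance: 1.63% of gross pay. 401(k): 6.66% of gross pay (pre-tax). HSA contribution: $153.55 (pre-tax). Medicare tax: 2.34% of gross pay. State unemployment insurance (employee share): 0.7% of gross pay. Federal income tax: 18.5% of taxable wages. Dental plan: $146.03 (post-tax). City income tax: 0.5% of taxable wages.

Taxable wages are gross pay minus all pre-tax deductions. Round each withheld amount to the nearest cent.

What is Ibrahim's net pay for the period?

401(k): $3,884.62 × 0.0666 = $258.72
HSA contribution: $153.55
Pre-tax total = $258.72 + $153.55 = $412.27
Taxable wages = $3,884.62 − $412.27 = $3,472.35
City income tax: $3,472.35 × 0.005 = $17.36
Federal income tax: $3,472.35 × 0.185 = $642.38
State withholding: $3,472.35 × 0.09 = $312.51
Medicare tax: $3,884.62 × 0.0234 = $90.90
State unemployment insurance (employee share): $3,884.62 × 0.007 = $27.19
State disability insurance: $3,884.62 × 0.0163 = $63.32
Dental plan: $146.03
Total deductions = $258.72 + $153.55 + $17.36 + $642.38 + $312.51 + $90.90 + $27.19 + $63.32 + $146.03 = $1,711.96
Net pay = $3,884.62 − $1,711.96 = $2,172.66

$2,172.66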